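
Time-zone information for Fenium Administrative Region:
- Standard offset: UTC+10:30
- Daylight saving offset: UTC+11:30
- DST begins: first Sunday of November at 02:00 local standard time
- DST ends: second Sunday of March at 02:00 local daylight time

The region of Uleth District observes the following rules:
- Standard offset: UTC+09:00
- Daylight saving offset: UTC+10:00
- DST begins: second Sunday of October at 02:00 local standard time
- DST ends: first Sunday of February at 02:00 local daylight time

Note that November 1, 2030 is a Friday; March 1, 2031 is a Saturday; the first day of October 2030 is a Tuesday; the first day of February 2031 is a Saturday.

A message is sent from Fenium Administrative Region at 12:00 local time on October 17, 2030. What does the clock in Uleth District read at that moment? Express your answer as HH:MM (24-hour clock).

1 November 2030 is a Friday, so the first Sunday is November 3.
1 March 2031 is a Saturday, so the first Sunday is March 2 and the second is March 9.
Daylight saving runs 3 November 2030 – 9 March 2031; October 17, 2030 is outside that window, so Fenium Administrative Region is on standard time at UTC+10:30.
12:00 Fenium Administrative Region − 10h30m = 01:30 UTC.
1 October 2030 is a Tuesday, so the first Sunday is October 6 and the second is October 13.
1 February 2031 is a Saturday, so the first Sunday is February 2.
At the standard offset (UTC+09:00), 01:30 UTC + 9h = 10:30 Uleth District standard time.
Daylight saving runs 13 October 2030 – 2 February 2031; the standard-time date in Uleth District, October 17, 2030, is inside that window, so Uleth District is at UTC+10:00.
01:30 UTC + 10h = 11:30 Uleth District.

11:30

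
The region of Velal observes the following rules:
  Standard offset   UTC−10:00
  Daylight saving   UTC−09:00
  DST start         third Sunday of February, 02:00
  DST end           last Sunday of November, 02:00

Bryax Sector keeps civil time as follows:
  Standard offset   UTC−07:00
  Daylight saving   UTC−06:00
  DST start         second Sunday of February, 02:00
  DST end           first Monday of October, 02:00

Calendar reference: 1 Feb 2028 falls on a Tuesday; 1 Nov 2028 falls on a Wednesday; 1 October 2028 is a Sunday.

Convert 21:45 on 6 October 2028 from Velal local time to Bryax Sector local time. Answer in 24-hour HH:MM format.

1 February 2028 is a Tuesday, so the first Sunday is February 6 and the third is February 20.
1 November 2028 is a Wednesday, so Sundays fall on 5, 12, 19, 26; the last is November 26.
Daylight saving runs 20 February – 26 November; 6 October 2028 is inside that window, so Velal is at UTC−09:00.
21:45 Velal + 9h = 06:45 UTC (rolling into the next day, 7 October 2028).
1 February 2028 is a Tuesday, so the first Sunday is February 6 and the second is February 13.
1 October 2028 is a Sunday, so the first Monday is October 2.
At the standard offset (UTC−07:00), 06:45 UTC − 7h = 23:45 Bryax Sector standard time (rolling into the previous day, 6 October 2028).
The standard-time date in Bryax Sector, 6 October 2028, is outside the daylight-saving period (13 February – 2 October), so Bryax Sector is on standard time, UTC−07:00.
06:45 UTC − 7h = 23:45 Bryax Sector (rolling into the previous day, 6 October 2028).

23:45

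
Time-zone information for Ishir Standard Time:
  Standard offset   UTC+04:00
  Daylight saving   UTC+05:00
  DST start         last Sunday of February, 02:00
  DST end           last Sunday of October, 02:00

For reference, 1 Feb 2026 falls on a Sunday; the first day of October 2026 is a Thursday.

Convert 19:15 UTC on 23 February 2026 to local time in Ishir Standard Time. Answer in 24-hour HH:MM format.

1 February 2026 is a Sunday, so Sundays fall on 1, 8, 15, 22; the last is February 22.
1 October 2026 is a Thursday, so Sundays fall on 4, 11, 18, 25; the last is October 25.
At the standard offset (UTC+04:00), 19:15 UTC + 4h = 23:15 Ishir Standard Time standard time.
The standard-time date in Ishir Standard Time, 23 February 2026, falls between 22 February and 25 October, so daylight saving is in effect and Ishir Standard Time is at UTC+05:00.
19:15 UTC + 5h = 00:15 local (rolling into the next day, 24 February 2026).

00:15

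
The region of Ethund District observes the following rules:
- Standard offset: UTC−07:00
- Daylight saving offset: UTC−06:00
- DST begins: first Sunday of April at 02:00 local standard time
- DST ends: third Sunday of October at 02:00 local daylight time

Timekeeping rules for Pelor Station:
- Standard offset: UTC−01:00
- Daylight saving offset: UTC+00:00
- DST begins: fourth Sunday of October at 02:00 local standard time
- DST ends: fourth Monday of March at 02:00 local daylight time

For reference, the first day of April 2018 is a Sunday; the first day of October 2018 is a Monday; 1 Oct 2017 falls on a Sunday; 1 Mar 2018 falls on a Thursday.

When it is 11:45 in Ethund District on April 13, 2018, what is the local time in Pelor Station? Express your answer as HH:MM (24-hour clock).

16:45

1 April 2018 is a Sunday, so the first Sunday is April 1.
1 October 2018 is a Monday, so the first Sunday is October 7 and the third is October 21.
April 13, 2018 lies within the daylight-saving period (1 April – 21 October), so Ethund District is on daylight time, UTC−06:00.
11:45 Ethund District + 6h = 17:45 UTC.
1 October 2017 is a Sunday, so the first Sunday is October 1 and the fourth is October 22.
1 March 2018 is a Thursday, so the first Monday is March 5 and the fourth is March 26.
At the standard offset (UTC−01:00), 17:45 UTC − 1h = 16:45 Pelor Station standard time.
Daylight saving runs 22 October 2017 – 26 March 2018; the standard-time date in Pelor Station, April 13, 2018, is outside that window, so Pelor Station is on standard time at UTC−01:00.
17:45 UTC − 1h = 16:45 Pelor Station.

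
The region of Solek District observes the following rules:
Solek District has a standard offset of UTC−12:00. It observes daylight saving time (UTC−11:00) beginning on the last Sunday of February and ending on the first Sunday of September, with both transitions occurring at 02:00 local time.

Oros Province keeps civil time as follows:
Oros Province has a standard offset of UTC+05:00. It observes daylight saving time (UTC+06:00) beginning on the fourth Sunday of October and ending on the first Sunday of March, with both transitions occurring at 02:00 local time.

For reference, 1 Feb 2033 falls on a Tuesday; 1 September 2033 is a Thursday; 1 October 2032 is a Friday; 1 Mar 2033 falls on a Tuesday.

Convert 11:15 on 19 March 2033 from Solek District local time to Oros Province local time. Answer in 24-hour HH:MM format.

03:15

1 February 2033 is a Tuesday, so Sundays fall on 6, 13, 20, 27; the last is February 27.
1 September 2033 is a Thursday, so the first Sunday is September 4.
Daylight saving runs 27 February – 4 September; 19 March 2033 is inside that window, so Solek District is at UTC−11:00.
11:15 Solek District + 11h = 22:15 UTC.
1 October 2032 is a Friday, so the first Sunday is October 3 and the fourth is October 24.
1 March 2033 is a Tuesday, so the first Sunday is March 6.
At the standard offset (UTC+05:00), 22:15 UTC + 5h = 03:15 Oros Province standard time (rolling into the next day, 20 March 2033).
The standard-time date in Oros Province, 20 March 2033, is outside the daylight-saving period (24 October 2032 – 6 March 2033), so Oros Province is on standard time, UTC+05:00.
22:15 UTC + 5h = 03:15 Oros Province (rolling into the next day, 20 March 2033).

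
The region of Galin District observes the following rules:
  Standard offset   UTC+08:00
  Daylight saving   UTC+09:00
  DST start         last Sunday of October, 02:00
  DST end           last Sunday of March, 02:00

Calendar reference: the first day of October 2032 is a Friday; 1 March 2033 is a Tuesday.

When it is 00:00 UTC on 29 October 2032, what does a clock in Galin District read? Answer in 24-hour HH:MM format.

08:00

1 October 2032 is a Friday, so Sundays fall on 3, 10, 17, 24, 31; the last is October 31.
1 March 2033 is a Tuesday, so Sundays fall on 6, 13, 20, 27; the last is March 27.
At the standard offset (UTC+08:00), 00:00 UTC + 8h = 08:00 Galin District standard time.
The standard-time date in Galin District, 29 October 2032, is outside the daylight-saving period (31 October 2032 – 27 March 2033), so Galin District is on standard time, UTC+08:00.
00:00 UTC + 8h = 08:00 local.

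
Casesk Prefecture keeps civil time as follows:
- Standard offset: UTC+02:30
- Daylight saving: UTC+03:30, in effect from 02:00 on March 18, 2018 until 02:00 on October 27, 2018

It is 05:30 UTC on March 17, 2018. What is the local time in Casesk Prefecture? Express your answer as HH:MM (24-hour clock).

08:00

At the standard offset (UTC+02:30), 05:30 UTC + 2h30m = 08:00 Casesk Prefecture standard time.
Daylight saving runs 18 March – 27 October; the standard-time date in Casesk Prefecture, March 17, 2018, is outside that window, so Casesk Prefecture is on standard time at UTC+02:30.
05:30 UTC + 2h30m = 08:00 local.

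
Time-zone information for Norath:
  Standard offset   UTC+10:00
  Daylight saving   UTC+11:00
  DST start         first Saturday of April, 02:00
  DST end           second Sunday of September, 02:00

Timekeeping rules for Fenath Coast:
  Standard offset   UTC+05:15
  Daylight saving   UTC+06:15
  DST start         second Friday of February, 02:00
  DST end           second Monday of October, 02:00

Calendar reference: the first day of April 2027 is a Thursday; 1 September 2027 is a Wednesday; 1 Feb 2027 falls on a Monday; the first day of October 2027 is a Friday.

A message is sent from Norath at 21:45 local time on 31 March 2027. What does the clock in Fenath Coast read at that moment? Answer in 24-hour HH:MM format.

18:00

1 April 2027 is a Thursday, so the first Saturday is April 3.
1 September 2027 is a Wednesday, so the first Sunday is September 5 and the second is September 12.
31 March 2027 is outside the daylight-saving period (3 April – 12 September), so Norath is on standard time, UTC+10:00.
21:45 Norath − 10h = 11:45 UTC.
1 February 2027 is a Monday, so the first Friday is February 5 and the second is February 12.
1 October 2027 is a Friday, so the first Monday is October 4 and the second is October 11.
At the standard offset (UTC+05:15), 11:45 UTC + 5h15m = 17:00 Fenath Coast standard time.
The standard-time date in Fenath Coast, 31 March 2027, lies within the daylight-saving period (12 February – 11 October), so Fenath Coast is on daylight time, UTC+06:15.
11:45 UTC + 6h15m = 18:00 Fenath Coast.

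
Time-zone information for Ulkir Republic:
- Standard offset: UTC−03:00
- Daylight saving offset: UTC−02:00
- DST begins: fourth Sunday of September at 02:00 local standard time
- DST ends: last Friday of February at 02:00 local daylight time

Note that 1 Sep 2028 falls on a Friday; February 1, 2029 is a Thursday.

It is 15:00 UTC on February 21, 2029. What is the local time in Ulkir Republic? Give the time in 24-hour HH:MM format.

1 September 2028 is a Friday, so the first Sunday is September 3 and the fourth is September 24.
1 February 2029 is a Thursday, so Fridays fall on 2, 9, 16, 23; the last is February 23.
At the standard offset (UTC−03:00), 15:00 UTC − 3h = 12:00 Ulkir Republic standard time.
Daylight saving runs 24 September 2028 – 23 February 2029; the standard-time date in Ulkir Republic, February 21, 2029, is inside that window, so Ulkir Republic is at UTC−02:00.
15:00 UTC − 2h = 13:00 local.

13:00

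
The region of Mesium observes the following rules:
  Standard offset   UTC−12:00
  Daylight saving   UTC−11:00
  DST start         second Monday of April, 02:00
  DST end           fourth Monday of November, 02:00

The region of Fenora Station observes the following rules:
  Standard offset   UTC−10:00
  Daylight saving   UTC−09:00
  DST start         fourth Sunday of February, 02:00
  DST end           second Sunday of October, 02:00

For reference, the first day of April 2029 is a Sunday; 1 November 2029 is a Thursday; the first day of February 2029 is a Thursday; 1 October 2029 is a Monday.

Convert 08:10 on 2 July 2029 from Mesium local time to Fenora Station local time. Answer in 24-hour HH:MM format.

1 April 2029 is a Sunday, so the first Monday is April 2 and the second is April 9.
1 November 2029 is a Thursday, so the first Monday is November 5 and the fourth is November 26.
2 July 2029 falls between 9 April and 26 November, so daylight saving is in effect and Mesium is at UTC−11:00.
08:10 Mesium + 11h = 19:10 UTC.
1 February 2029 is a Thursday, so the first Sunday is February 4 and the fourth is February 25.
1 October 2029 is a Monday, so the first Sunday is October 7 and the second is October 14.
At the standard offset (UTC−10:00), 19:10 UTC − 10h = 09:10 Fenora Station standard time.
The standard-time date in Fenora Station, 2 July 2029, lies within the daylight-saving period (25 February – 14 October), so Fenora Station is on daylight time, UTC−09:00.
19:10 UTC − 9h = 10:10 Fenora Station.

10:10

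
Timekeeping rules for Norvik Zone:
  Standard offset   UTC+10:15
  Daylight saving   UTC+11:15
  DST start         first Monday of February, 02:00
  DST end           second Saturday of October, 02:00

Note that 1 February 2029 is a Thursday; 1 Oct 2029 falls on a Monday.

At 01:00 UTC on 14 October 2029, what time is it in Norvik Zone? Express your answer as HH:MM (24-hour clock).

11:15

1 February 2029 is a Thursday, so the first Monday is February 5.
1 October 2029 is a Monday, so the first Saturday is October 6 and the second is October 13.
At the standard offset (UTC+10:15), 01:00 UTC + 10h15m = 11:15 Norvik Zone standard time.
The standard-time date in Norvik Zone, 14 October 2029, is outside the daylight-saving period (5 February – 13 October), so Norvik Zone is on standard time, UTC+10:15.
01:00 UTC + 10h15m = 11:15 local.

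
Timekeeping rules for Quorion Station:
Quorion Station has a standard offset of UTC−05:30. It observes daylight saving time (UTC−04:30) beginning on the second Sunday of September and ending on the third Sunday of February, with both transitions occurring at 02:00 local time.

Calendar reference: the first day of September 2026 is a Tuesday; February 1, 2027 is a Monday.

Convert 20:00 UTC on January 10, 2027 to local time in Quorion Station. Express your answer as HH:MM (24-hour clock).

15:30

1 September 2026 is a Tuesday, so the first Sunday is September 6 and the second is September 13.
1 February 2027 is a Monday, so the first Sunday is February 7 and the third is February 21.
At the standard offset (UTC−05:30), 20:00 UTC − 5h30m = 14:30 Quorion Station standard time.
The standard-time date in Quorion Station, January 10, 2027, falls between 13 September 2026 and 21 February 2027, so daylight saving is in effect and Quorion Station is at UTC−04:30.
20:00 UTC − 4h30m = 15:30 local.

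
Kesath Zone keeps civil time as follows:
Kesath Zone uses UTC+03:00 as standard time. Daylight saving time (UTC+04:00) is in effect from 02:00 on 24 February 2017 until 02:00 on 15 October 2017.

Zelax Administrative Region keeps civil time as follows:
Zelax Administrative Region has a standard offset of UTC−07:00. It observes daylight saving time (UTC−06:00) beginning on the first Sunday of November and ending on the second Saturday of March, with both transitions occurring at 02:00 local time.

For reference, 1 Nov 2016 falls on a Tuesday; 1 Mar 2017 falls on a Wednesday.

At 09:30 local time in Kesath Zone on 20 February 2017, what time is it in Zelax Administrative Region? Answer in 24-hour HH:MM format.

00:30

Daylight saving runs 24 February – 15 October; 20 February 2017 is outside that window, so Kesath Zone is on standard time at UTC+03:00.
09:30 Kesath Zone − 3h = 06:30 UTC.
1 November 2016 is a Tuesday, so the first Sunday is November 6.
1 March 2017 is a Wednesday, so the first Saturday is March 4 and the second is March 11.
At the standard offset (UTC−07:00), 06:30 UTC − 7h = 23:30 Zelax Administrative Region standard time (rolling into the previous day, 19 February 2017).
The standard-time date in Zelax Administrative Region, 19 February 2017, falls between 6 November 2016 and 11 March 2017, so daylight saving is in effect and Zelax Administrative Region is at UTC−06:00.
06:30 UTC − 6h = 00:30 Zelax Administrative Region.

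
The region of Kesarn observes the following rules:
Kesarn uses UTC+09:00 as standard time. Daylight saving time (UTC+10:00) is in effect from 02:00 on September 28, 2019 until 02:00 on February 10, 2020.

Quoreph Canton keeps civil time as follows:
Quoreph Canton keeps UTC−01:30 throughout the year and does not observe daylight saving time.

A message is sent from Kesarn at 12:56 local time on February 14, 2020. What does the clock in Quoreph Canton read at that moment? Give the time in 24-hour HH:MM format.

02:26

February 14, 2020 is outside the daylight-saving period (28 September 2019 – 10 February 2020), so Kesarn is on standard time, UTC+09:00.
12:56 Kesarn − 9h = 03:56 UTC.
Quoreph Canton stays on UTC−01:30 all year.
03:56 UTC − 1h30m = 02:26 Quoreph Canton.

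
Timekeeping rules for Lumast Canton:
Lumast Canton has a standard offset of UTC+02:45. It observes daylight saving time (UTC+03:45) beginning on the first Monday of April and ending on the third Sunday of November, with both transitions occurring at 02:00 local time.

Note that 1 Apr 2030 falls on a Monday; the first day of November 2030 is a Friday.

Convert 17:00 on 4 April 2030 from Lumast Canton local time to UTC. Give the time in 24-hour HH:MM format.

1 April 2030 is a Monday, so the first Monday is April 1.
1 November 2030 is a Friday, so the first Sunday is November 3 and the third is November 17.
4 April 2030 falls between 1 April and 17 November, so daylight saving is in effect and Lumast Canton is at UTC+03:45.
17:00 local − 3h45m = 13:15 UTC.

13:15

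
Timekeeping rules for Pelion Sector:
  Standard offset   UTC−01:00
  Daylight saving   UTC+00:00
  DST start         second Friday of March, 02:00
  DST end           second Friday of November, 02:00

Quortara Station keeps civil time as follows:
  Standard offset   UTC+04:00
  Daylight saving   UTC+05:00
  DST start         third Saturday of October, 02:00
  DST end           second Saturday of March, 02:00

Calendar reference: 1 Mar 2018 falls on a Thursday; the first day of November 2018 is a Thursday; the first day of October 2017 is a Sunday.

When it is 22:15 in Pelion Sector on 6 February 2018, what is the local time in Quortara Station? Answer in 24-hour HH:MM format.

1 March 2018 is a Thursday, so the first Friday is March 2 and the second is March 9.
1 November 2018 is a Thursday, so the first Friday is November 2 and the second is November 9.
6 February 2018 is outside the daylight-saving period (9 March – 9 November), so Pelion Sector is on standard time, UTC−01:00.
22:15 Pelion Sector + 1h = 23:15 UTC.
1 October 2017 is a Sunday, so the first Saturday is October 7 and the third is October 21.
1 March 2018 is a Thursday, so the first Saturday is March 3 and the second is March 10.
At the standard offset (UTC+04:00), 23:15 UTC + 4h = 03:15 Quortara Station standard time (rolling into the next day, 7 February 2018).
The standard-time date in Quortara Station, 7 February 2018, falls between 21 October 2017 and 10 March 2018, so daylight saving is in effect and Quortara Station is at UTC+05:00.
23:15 UTC + 5h = 04:15 Quortara Station (rolling into the next day, 7 February 2018).

04:15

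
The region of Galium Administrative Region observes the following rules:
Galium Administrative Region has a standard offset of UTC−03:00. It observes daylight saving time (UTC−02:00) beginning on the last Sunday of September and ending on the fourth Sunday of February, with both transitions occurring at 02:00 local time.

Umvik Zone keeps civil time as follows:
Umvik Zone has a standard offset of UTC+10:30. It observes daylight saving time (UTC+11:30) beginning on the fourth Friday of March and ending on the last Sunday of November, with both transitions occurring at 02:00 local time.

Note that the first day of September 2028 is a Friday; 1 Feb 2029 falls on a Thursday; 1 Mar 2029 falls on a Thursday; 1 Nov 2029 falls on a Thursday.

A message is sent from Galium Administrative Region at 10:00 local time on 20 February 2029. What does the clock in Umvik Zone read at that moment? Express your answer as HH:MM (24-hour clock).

22:30

1 September 2028 is a Friday, so Sundays fall on 3, 10, 17, 24; the last is September 24.
1 February 2029 is a Thursday, so the first Sunday is February 4 and the fourth is February 25.
Daylight saving runs 24 September 2028 – 25 February 2029; 20 February 2029 is inside that window, so Galium Administrative Region is at UTC−02:00.
10:00 Galium Administrative Region + 2h = 12:00 UTC.
1 March 2029 is a Thursday, so the first Friday is March 2 and the fourth is March 23.
1 November 2029 is a Thursday, so Sundays fall on 4, 11, 18, 25; the last is November 25.
At the standard offset (UTC+10:30), 12:00 UTC + 10h30m = 22:30 Umvik Zone standard time.
The standard-time date in Umvik Zone, 20 February 2029, does not fall between 23 March and 25 November, so daylight saving is not in effect and Umvik Zone is at UTC+10:30.
12:00 UTC + 10h30m = 22:30 Umvik Zone.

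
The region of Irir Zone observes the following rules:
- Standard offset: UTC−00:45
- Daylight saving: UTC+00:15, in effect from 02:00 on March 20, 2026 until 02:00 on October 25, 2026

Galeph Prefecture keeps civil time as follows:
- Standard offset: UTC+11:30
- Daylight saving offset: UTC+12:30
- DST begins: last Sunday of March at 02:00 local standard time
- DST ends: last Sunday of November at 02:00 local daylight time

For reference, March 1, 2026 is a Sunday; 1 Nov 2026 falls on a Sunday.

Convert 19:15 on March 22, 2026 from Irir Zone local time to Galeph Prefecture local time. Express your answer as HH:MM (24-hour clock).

06:30

March 22, 2026 falls between 20 March and 25 October, so daylight saving is in effect and Irir Zone is at UTC+00:15.
19:15 Irir Zone − 0h15m = 19:00 UTC.
1 March 2026 is a Sunday, so Sundays fall on 1, 8, 15, 22, 29; the last is March 29.
1 November 2026 is a Sunday, so Sundays fall on 1, 8, 15, 22, 29; the last is November 29.
At the standard offset (UTC+11:30), 19:00 UTC + 11h30m = 06:30 Galeph Prefecture standard time (rolling into the next day, 23 March 2026).
The standard-time date in Galeph Prefecture, March 23, 2026, is outside the daylight-saving period (29 March – 29 November), so Galeph Prefecture is on standard time, UTC+11:30.
19:00 UTC + 11h30m = 06:30 Galeph Prefecture (rolling into the next day, 23 March 2026).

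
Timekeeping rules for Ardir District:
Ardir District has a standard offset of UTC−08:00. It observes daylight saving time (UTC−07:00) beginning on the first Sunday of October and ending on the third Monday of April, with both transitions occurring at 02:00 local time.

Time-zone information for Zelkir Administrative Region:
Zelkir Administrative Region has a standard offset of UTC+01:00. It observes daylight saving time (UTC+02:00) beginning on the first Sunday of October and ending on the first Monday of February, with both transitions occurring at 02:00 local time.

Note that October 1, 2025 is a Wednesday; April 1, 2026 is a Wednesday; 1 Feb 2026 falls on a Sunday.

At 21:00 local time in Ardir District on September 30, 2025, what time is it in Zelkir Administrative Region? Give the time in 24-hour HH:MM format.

1 October 2025 is a Wednesday, so the first Sunday is October 5.
1 April 2026 is a Wednesday, so the first Monday is April 6 and the third is April 20.
Daylight saving runs 5 October 2025 – 20 April 2026; September 30, 2025 is outside that window, so Ardir District is on standard time at UTC−08:00.
21:00 Ardir District + 8h = 05:00 UTC (rolling into the next day, 1 October 2025).
1 October 2025 is a Wednesday, so the first Sunday is October 5.
1 February 2026 is a Sunday, so the first Monday is February 2.
At the standard offset (UTC+01:00), 05:00 UTC + 1h = 06:00 Zelkir Administrative Region standard time.
The standard-time date in Zelkir Administrative Region, October 1, 2025, does not fall between 5 October 2025 and 2 February 2026, so daylight saving is not in effect and Zelkir Administrative Region is at UTC+01:00.
05:00 UTC + 1h = 06:00 Zelkir Administrative Region.

06:00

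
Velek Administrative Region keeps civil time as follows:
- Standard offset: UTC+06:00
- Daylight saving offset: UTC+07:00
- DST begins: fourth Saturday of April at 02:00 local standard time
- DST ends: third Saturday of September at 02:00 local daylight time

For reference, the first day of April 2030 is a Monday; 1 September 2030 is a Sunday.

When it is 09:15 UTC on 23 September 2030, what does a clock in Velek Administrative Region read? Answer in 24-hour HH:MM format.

1 April 2030 is a Monday, so the first Saturday is April 6 and the fourth is April 27.
1 September 2030 is a Sunday, so the first Saturday is September 7 and the third is September 21.
At the standard offset (UTC+06:00), 09:15 UTC + 6h = 15:15 Velek Administrative Region standard time.
The standard-time date in Velek Administrative Region, 23 September 2030, is outside the daylight-saving period (27 April – 21 September), so Velek Administrative Region is on standard time, UTC+06:00.
09:15 UTC + 6h = 15:15 local.

15:15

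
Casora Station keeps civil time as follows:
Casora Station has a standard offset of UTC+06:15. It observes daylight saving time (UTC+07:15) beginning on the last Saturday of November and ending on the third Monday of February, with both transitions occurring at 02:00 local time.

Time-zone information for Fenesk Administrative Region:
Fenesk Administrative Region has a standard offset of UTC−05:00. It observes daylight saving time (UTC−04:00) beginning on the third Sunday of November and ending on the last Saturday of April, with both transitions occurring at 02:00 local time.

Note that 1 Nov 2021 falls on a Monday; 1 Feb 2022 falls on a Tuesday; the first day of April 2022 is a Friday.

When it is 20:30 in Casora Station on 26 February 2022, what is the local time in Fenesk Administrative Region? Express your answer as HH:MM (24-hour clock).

10:15

1 November 2021 is a Monday, so Saturdays fall on 6, 13, 20, 27; the last is November 27.
1 February 2022 is a Tuesday, so the first Monday is February 7 and the third is February 21.
26 February 2022 is outside the daylight-saving period (27 November 2021 – 21 February 2022), so Casora Station is on standard time, UTC+06:15.
20:30 Casora Station − 6h15m = 14:15 UTC.
1 November 2021 is a Monday, so the first Sunday is November 7 and the third is November 21.
1 April 2022 is a Friday, so Saturdays fall on 2, 9, 16, 23, 30; the last is April 30.
At the standard offset (UTC−05:00), 14:15 UTC − 5h = 09:15 Fenesk Administrative Region standard time.
Daylight saving runs 21 November 2021 – 30 April 2022; the standard-time date in Fenesk Administrative Region, 26 February 2022, is inside that window, so Fenesk Administrative Region is at UTC−04:00.
14:15 UTC − 4h = 10:15 Fenesk Administrative Region.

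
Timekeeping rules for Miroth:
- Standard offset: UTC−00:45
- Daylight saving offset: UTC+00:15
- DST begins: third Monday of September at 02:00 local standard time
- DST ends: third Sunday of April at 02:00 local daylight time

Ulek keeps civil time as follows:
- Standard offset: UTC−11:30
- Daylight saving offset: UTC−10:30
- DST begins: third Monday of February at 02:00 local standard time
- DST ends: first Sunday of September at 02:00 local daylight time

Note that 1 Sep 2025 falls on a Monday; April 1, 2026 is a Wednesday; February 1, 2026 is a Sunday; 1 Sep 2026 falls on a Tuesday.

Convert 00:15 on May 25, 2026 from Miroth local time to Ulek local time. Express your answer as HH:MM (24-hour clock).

1 September 2025 is a Monday, so the first Monday is September 1 and the third is September 15.
1 April 2026 is a Wednesday, so the first Sunday is April 5 and the third is April 19.
May 25, 2026 is outside the daylight-saving period (15 September 2025 – 19 April 2026), so Miroth is on standard time, UTC−00:45.
00:15 Miroth + 0h45m = 01:00 UTC.
1 February 2026 is a Sunday, so the first Monday is February 2 and the third is February 16.
1 September 2026 is a Tuesday, so the first Sunday is September 6.
At the standard offset (UTC−11:30), 01:00 UTC − 11h30m = 13:30 Ulek standard time (rolling into the previous day, 24 May 2026).
The standard-time date in Ulek, May 24, 2026, falls between 16 February and 6 September, so daylight saving is in effect and Ulek is at UTC−10:30.
01:00 UTC − 10h30m = 14:30 Ulek (rolling into the previous day, 24 May 2026).

14:30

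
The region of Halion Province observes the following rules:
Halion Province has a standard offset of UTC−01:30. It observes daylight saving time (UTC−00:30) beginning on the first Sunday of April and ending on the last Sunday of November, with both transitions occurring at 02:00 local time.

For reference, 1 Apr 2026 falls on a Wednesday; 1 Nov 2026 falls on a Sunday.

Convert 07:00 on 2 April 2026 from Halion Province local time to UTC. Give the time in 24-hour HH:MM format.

08:30

1 April 2026 is a Wednesday, so the first Sunday is April 5.
1 November 2026 is a Sunday, so Sundays fall on 1, 8, 15, 22, 29; the last is November 29.
Daylight saving runs 5 April – 29 November; 2 April 2026 is outside that window, so Halion Province is on standard time at UTC−01:30.
07:00 local + 1h30m = 08:30 UTC.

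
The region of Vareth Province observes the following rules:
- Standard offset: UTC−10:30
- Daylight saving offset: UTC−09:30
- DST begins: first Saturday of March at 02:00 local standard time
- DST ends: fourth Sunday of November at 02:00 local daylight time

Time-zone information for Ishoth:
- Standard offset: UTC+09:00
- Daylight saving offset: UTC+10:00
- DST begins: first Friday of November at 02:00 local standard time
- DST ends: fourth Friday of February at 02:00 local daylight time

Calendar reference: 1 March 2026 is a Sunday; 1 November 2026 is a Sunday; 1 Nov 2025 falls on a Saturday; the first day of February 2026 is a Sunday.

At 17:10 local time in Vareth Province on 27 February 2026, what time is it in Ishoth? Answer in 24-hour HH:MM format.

1 March 2026 is a Sunday, so the first Saturday is March 7.
1 November 2026 is a Sunday, so the first Sunday is November 1 and the fourth is November 22.
27 February 2026 is outside the daylight-saving period (7 March – 22 November), so Vareth Province is on standard time, UTC−10:30.
17:10 Vareth Province + 10h30m = 03:40 UTC (rolling into the next day, 28 February 2026).
1 November 2025 is a Saturday, so the first Friday is November 7.
1 February 2026 is a Sunday, so the first Friday is February 6 and the fourth is February 27.
At the standard offset (UTC+09:00), 03:40 UTC + 9h = 12:40 Ishoth standard time.
The standard-time date in Ishoth, 28 February 2026, is outside the daylight-saving period (7 November 2025 – 27 February 2026), so Ishoth is on standard time, UTC+09:00.
03:40 UTC + 9h = 12:40 Ishoth.

12:40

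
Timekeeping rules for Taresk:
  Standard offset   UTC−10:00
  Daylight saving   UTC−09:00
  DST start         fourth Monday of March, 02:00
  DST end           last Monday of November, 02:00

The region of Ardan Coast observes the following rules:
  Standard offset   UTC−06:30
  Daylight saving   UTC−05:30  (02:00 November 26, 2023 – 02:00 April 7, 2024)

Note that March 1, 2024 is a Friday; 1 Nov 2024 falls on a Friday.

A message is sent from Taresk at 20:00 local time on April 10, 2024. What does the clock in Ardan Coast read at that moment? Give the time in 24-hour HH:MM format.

22:30

1 March 2024 is a Friday, so the first Monday is March 4 and the fourth is March 25.
1 November 2024 is a Friday, so Mondays fall on 4, 11, 18, 25; the last is November 25.
April 10, 2024 falls between 25 March and 25 November, so daylight saving is in effect and Taresk is at UTC−09:00.
20:00 Taresk + 9h = 05:00 UTC (rolling into the next day, 11 April 2024).
At the standard offset (UTC−06:30), 05:00 UTC − 6h30m = 22:30 Ardan Coast standard time (rolling into the previous day, 10 April 2024).
The standard-time date in Ardan Coast, April 10, 2024, is outside the daylight-saving period (26 November 2023 – 7 April 2024), so Ardan Coast is on standard time, UTC−06:30.
05:00 UTC − 6h30m = 22:30 Ardan Coast (rolling into the previous day, 10 April 2024).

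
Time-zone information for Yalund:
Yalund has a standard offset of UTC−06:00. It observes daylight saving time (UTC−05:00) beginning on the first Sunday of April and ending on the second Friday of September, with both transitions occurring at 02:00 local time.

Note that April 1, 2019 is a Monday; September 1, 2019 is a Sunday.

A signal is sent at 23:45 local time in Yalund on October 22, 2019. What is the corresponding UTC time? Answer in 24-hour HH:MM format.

05:45

1 April 2019 is a Monday, so the first Sunday is April 7.
1 September 2019 is a Sunday, so the first Friday is September 6 and the second is September 13.
October 22, 2019 does not fall between 7 April and 13 September, so daylight saving is not in effect and Yalund is at UTC−06:00.
23:45 local + 6h = 05:45 UTC (rolling into the next day, 23 October 2019).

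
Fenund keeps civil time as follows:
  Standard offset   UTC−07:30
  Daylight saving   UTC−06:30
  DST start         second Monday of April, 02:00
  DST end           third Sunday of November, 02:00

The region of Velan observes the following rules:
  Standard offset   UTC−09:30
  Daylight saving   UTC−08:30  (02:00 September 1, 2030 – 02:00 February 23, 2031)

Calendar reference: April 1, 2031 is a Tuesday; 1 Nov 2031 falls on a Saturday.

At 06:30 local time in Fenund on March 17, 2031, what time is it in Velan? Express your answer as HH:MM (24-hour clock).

1 April 2031 is a Tuesday, so the first Monday is April 7 and the second is April 14.
1 November 2031 is a Saturday, so the first Sunday is November 2 and the third is November 16.
March 17, 2031 does not fall between 14 April and 16 November, so daylight saving is not in effect and Fenund is at UTC−07:30.
06:30 Fenund + 7h30m = 14:00 UTC.
At the standard offset (UTC−09:30), 14:00 UTC − 9h30m = 04:30 Velan standard time.
Daylight saving runs 1 September 2030 – 23 February 2031; the standard-time date in Velan, March 17, 2031, is outside that window, so Velan is on standard time at UTC−09:30.
14:00 UTC − 9h30m = 04:30 Velan.

04:30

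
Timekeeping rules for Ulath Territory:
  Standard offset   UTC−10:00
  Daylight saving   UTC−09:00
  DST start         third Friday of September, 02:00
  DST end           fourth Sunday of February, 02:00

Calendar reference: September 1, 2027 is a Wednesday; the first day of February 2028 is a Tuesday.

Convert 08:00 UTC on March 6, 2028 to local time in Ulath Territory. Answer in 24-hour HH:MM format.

22:00

1 September 2027 is a Wednesday, so the first Friday is September 3 and the third is September 17.
1 February 2028 is a Tuesday, so the first Sunday is February 6 and the fourth is February 27.
At the standard offset (UTC−10:00), 08:00 UTC − 10h = 22:00 Ulath Territory standard time (rolling into the previous day, 5 March 2028).
The standard-time date in Ulath Territory, March 5, 2028, is outside the daylight-saving period (17 September 2027 – 27 February 2028), so Ulath Territory is on standard time, UTC−10:00.
08:00 UTC − 10h = 22:00 local (rolling into the previous day, 5 March 2028).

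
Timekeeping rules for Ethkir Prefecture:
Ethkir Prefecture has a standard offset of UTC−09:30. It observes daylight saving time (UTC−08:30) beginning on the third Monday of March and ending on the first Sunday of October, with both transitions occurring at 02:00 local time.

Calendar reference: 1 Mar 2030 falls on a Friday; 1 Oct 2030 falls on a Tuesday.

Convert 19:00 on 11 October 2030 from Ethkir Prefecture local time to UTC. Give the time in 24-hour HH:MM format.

1 March 2030 is a Friday, so the first Monday is March 4 and the third is March 18.
1 October 2030 is a Tuesday, so the first Sunday is October 6.
Daylight saving runs 18 March – 6 October; 11 October 2030 is outside that window, so Ethkir Prefecture is on standard time at UTC−09:30.
19:00 local + 9h30m = 04:30 UTC (rolling into the next day, 12 October 2030).

04:30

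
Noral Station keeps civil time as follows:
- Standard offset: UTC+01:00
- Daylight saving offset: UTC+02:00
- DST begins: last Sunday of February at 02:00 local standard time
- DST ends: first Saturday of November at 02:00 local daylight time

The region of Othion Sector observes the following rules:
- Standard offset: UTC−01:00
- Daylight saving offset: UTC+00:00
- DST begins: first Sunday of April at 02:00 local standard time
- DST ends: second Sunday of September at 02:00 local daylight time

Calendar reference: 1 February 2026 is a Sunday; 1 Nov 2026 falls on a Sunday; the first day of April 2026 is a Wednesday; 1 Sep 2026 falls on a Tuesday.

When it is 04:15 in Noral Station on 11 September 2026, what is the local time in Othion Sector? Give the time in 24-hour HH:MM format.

1 February 2026 is a Sunday, so Sundays fall on 1, 8, 15, 22; the last is February 22.
1 November 2026 is a Sunday, so the first Saturday is November 7.
11 September 2026 lies within the daylight-saving period (22 February – 7 November), so Noral Station is on daylight time, UTC+02:00.
04:15 Noral Station − 2h = 02:15 UTC.
1 April 2026 is a Wednesday, so the first Sunday is April 5.
1 September 2026 is a Tuesday, so the first Sunday is September 6 and the second is September 13.
At the standard offset (UTC−01:00), 02:15 UTC − 1h = 01:15 Othion Sector standard time.
The standard-time date in Othion Sector, 11 September 2026, lies within the daylight-saving period (5 April – 13 September), so Othion Sector is on daylight time, UTC+00:00.
02:15 UTC + 0h = 02:15 Othion Sector.

02:15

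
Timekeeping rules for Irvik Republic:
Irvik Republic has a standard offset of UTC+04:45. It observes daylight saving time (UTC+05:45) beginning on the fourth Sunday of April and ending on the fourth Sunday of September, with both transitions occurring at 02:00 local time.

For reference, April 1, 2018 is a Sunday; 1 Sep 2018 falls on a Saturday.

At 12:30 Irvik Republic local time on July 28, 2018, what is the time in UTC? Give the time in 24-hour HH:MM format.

06:45

1 April 2018 is a Sunday, so the first Sunday is April 1 and the fourth is April 22.
1 September 2018 is a Saturday, so the first Sunday is September 2 and the fourth is September 23.
July 28, 2018 falls between 22 April and 23 September, so daylight saving is in effect and Irvik Republic is at UTC+05:45.
12:30 local − 5h45m = 06:45 UTC.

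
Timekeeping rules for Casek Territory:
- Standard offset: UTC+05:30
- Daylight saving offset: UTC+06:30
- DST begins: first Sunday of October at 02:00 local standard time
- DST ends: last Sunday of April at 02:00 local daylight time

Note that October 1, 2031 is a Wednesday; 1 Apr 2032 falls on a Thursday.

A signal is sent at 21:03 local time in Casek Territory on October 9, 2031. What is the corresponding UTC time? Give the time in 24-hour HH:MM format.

1 October 2031 is a Wednesday, so the first Sunday is October 5.
1 April 2032 is a Thursday, so Sundays fall on 4, 11, 18, 25; the last is April 25.
October 9, 2031 falls between 5 October 2031 and 25 April 2032, so daylight saving is in effect and Casek Territory is at UTC+06:30.
21:03 local − 6h30m = 14:33 UTC.

14:33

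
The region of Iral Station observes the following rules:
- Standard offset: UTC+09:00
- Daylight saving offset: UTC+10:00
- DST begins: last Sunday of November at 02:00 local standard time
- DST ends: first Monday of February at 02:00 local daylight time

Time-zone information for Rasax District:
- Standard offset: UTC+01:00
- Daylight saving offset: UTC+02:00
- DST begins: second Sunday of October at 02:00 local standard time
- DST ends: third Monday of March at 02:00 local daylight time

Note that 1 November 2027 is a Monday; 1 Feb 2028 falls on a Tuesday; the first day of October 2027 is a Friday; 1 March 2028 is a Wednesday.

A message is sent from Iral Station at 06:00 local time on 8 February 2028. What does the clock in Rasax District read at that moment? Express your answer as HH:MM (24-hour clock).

23:00

1 November 2027 is a Monday, so Sundays fall on 7, 14, 21, 28; the last is November 28.
1 February 2028 is a Tuesday, so the first Monday is February 7.
8 February 2028 is outside the daylight-saving period (28 November 2027 – 7 February 2028), so Iral Station is on standard time, UTC+09:00.
06:00 Iral Station − 9h = 21:00 UTC (rolling into the previous day, 7 February 2028).
1 October 2027 is a Friday, so the first Sunday is October 3 and the second is October 10.
1 March 2028 is a Wednesday, so the first Monday is March 6 and the third is March 20.
At the standard offset (UTC+01:00), 21:00 UTC + 1h = 22:00 Rasax District standard time.
Daylight saving runs 10 October 2027 – 20 March 2028; the standard-time date in Rasax District, 7 February 2028, is inside that window, so Rasax District is at UTC+02:00.
21:00 UTC + 2h = 23:00 Rasax District.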